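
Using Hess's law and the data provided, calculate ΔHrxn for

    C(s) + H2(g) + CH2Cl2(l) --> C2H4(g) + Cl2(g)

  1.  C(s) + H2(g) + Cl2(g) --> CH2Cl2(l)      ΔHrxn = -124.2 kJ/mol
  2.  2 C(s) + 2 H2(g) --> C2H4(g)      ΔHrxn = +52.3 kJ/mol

ΔHrxn = 176.5 kJ/mol

eq. 1 reversed: +124.2 kJ/mol
eq. 2 as written: +52.3 kJ/mol
Since enthalpy is a state function, ΔHrxn = (-1)·(-124.2) + (1)·(+52.3) = 176.5 kJ/mol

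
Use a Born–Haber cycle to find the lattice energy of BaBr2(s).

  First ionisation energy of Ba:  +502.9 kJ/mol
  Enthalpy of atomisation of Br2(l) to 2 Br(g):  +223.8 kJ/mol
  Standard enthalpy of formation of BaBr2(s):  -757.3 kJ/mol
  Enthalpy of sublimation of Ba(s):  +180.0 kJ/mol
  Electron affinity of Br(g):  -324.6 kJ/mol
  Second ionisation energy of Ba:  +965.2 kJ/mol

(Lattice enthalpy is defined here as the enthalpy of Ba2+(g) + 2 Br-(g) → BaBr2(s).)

ΔHf° = 1·ΔHsub + 1·(ΣIE) + 1·D(Br2) + 2·EA + U
-757.3 = 1·(+180.0) + 1·(+1468.1) + 1·(+223.8) + 2·(-324.6) + U
U = -757.3 − (+1222.7) = -1980.0 kJ/mol

U = -1980.0 kJ/mol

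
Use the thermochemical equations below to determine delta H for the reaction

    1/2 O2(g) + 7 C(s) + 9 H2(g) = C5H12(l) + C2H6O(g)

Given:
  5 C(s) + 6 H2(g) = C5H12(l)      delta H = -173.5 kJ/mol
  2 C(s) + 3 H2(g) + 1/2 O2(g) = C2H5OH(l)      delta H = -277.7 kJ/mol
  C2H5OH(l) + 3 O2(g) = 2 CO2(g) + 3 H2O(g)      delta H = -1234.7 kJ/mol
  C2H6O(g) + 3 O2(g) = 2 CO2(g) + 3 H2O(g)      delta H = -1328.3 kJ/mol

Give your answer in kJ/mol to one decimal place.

equation 1 as written: -173.5 kJ/mol
equation 2 as written: -277.7 kJ/mol
equation 3 as written: -1234.7 kJ/mol
equation 4 reversed: +1328.3 kJ/mol
delta H = (-173.5) + (-277.7) + (-1234.7) + (+1328.3) = -357.6 kJ/mol

delta H = -357.6 kJ/mol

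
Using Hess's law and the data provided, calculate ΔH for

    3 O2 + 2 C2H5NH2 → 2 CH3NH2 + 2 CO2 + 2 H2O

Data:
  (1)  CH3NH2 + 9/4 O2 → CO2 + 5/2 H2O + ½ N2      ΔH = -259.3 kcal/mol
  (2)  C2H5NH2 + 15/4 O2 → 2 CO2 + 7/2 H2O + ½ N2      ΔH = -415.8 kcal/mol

ΔH = -313.0 kcal/mol

(1) reversed and × 2 (CH3NH2 must end up as a product; ×2 to match 2 CH3NH2 in the target): (-2)·(-259.3) = +518.6 kcal/mol
(2) × 2 (scale by 2 for the 2 C2H5NH2): (2)·(-415.8) = -831.6 kcal/mol
ΔH = (+518.6) + (-831.6) = -313.0 kcal/mol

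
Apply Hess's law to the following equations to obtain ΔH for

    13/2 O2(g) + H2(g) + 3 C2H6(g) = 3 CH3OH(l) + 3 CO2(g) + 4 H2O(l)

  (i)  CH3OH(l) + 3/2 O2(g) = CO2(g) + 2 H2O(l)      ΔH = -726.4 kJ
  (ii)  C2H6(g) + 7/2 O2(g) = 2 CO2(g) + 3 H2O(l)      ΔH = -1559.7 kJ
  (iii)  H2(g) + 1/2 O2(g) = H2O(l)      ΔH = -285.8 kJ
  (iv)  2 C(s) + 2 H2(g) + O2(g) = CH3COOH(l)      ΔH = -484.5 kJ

(i) reversed and × 3: (-3)·(-726.4) = +2179.2 kJ
(ii) × 3: (3)·(-1559.7) = -4679.1 kJ
(iii) as written: -285.8 kJ
(iv): not needed.
Summing the manipulated equations, ΔH = (+2179.2) + (-4679.1) + (-285.8) = -2785.7 kJ

ΔH = -2785.7 kJ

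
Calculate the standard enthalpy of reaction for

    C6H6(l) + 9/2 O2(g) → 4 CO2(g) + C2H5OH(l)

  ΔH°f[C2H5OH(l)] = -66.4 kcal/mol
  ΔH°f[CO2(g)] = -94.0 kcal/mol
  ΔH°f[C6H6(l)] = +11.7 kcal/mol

ΔHrxn = -454.1 kcal/mol

Products: 4·(-94.0) + 1·(-66.4) = -442.4
Reactants: 1·(+11.7) + 9/2·(+0.0) = +11.7
ΔHrxn = (-442.4) − (+11.7) = -454.1 kcal/mol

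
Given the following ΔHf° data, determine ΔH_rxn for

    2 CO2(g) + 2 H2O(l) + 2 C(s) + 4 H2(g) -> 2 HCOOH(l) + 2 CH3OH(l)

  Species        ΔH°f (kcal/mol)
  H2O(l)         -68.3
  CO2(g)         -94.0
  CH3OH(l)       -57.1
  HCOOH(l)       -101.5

Products: 2·(-101.5) + 2·(-57.1) = -317.2
Reactants: 2·(-94.0) + 2·(-68.3) + 2·(+0.0) + 4·(+0.0) = -324.6
ΔH_rxn = (-317.2) − (-324.6) = 7.4 kcal/mol

ΔH_rxn = 7.4 kcal/mol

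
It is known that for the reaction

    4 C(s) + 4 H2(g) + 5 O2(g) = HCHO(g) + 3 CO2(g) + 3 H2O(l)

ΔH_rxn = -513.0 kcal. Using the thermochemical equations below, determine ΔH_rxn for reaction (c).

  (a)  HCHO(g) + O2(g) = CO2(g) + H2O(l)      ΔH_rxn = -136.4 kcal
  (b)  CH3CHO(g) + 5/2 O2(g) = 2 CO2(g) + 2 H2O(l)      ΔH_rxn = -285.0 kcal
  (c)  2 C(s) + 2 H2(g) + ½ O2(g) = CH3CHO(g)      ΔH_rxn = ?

(a) reversed (reverse to put HCHO(g) on the product side): +136.4 kcal
(b) × 2: (2)·(-285.0) = -570.0 kcal
(c) × 2 (×2 to match 4 C(s) in the target): contributes 2·x
-513.0 = (+136.4) + (-570.0) + 2·x
x = (-513.0 − (-433.6)) / (2) = -39.7 kcal

ΔH_rxn = -39.7 kcal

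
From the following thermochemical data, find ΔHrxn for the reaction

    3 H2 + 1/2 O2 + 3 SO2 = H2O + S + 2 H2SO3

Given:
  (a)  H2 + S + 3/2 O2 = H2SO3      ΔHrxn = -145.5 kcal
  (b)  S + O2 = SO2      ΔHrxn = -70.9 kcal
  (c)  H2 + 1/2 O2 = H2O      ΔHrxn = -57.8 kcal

ΔHrxn = -136.1 kcal

(a) × 2 (×2 to match 2 H2SO3 in the target): (2)·(-145.5) = -291.0 kcal
(b) reversed and × 3 (SO2 must end up as a reactant; ×3 to match 3 SO2 in the target): (-3)·(-70.9) = +212.7 kcal
(c) as written (H2O already on the product side): -57.8 kcal
ΔHrxn = (-291.0) + (+212.7) + (-57.8) = -136.1 kcal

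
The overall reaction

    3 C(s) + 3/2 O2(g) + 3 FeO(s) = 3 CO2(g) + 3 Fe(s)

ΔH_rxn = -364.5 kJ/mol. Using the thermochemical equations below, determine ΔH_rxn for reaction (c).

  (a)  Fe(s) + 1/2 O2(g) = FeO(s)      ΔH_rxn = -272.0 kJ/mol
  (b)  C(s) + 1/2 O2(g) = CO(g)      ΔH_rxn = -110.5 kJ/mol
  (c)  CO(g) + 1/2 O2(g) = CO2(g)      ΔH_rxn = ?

ΔH_rxn = -283.0 kJ/mol

(a) reversed and × 3 (reverse to put FeO(s) on the reactant side; ×3 to match 3 FeO(s) in the target): (-3)·(-272.0) = +816.0 kJ/mol
(b) × 3 (×3 to match 3 C(s) in the target): (3)·(-110.5) = -331.5 kJ/mol
(c) × 3 (×3 to match 3 CO2(g) in the target): contributes 3·x
-364.5 = (+816.0) + (-331.5) + 3·x
x = (-364.5 − (+484.5)) / (3) = -283.0 kJ/mol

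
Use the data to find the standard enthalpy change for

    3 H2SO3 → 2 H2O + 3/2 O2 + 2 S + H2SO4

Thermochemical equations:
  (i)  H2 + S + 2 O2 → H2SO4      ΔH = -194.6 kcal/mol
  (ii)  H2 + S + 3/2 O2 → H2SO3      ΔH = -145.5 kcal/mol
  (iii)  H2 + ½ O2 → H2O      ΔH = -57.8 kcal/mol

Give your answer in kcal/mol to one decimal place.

(i) as written: -194.6 kcal/mol
(ii) reversed and × 3: (-3)·(-145.5) = +436.5 kcal/mol
(iii) × 2: (2)·(-57.8) = -115.6 kcal/mol
By Hess's law, ΔH = (-194.6) + (+436.5) + (-115.6) = 126.3 kcal/mol

ΔH = 126.3 kcal/mol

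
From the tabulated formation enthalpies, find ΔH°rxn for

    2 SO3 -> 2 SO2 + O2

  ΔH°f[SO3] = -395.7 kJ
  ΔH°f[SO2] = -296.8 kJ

ΔH°rxn = 197.8 kJ

Products: 2·(-296.8) + 1·(+0.0) = -593.6
Reactants: 2·(-395.7) = -791.4
ΔH°rxn = (-593.6) − (-791.4) = 197.8 kJ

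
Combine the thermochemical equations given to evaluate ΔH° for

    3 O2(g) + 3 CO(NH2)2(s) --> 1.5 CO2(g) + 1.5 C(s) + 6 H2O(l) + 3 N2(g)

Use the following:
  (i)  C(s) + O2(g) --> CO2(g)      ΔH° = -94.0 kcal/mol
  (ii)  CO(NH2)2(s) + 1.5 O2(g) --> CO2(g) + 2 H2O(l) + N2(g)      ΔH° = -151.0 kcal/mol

(i) reversed and × 3/2 (reverse to put C(s) on the product side; scale by 3/2 for the 3/2 C(s)): (-3/2)·(-94.0) = +141.0 kcal/mol
(ii) × 3 (×3 to match 3 CO(NH2)2(s) in the target): (3)·(-151.0) = -453.0 kcal/mol
ΔH° = (+141.0) + (-453.0) = -312.0 kcal/mol

ΔH° = -312.0 kcal/mol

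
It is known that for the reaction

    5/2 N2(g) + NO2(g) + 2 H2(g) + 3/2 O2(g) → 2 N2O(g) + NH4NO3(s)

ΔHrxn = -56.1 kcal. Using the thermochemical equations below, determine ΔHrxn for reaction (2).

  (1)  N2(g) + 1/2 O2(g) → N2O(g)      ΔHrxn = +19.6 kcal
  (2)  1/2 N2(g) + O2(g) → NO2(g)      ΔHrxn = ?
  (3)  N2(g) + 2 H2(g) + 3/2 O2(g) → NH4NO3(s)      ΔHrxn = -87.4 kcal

ΔHrxn = 7.9 kcal

(1) × 2 (scale by 2 for the 2 N2O(g)): (2)·(+19.6) = +39.2 kcal
(2) reversed (reverse to put NO2(g) on the reactant side): contributes −x
(3) as written (NH4NO3(s) already on the product side): -87.4 kcal
-56.1 = (+39.2) + (-87.4) − x
x = (-56.1 − (-48.2)) / (-1) = 7.9 kcal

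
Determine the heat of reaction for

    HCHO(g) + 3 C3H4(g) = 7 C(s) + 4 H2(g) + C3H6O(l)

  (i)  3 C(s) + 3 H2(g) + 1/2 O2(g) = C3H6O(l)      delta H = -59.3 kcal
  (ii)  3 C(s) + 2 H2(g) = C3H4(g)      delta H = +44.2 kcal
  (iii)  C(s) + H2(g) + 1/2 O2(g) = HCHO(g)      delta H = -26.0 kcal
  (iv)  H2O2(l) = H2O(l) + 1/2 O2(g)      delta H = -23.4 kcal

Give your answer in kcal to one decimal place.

(i) as written: -59.3 kcal
(ii) reversed and × 3: (-3)·(+44.2) = -132.6 kcal
(iii) reversed: +26.0 kcal
(iv): not needed.
Summing the manipulated equations, delta H = (1)·(-59.3) + (-3)·(+44.2) + (-1)·(-26.0) = -165.9 kcal

delta H = -165.9 kcal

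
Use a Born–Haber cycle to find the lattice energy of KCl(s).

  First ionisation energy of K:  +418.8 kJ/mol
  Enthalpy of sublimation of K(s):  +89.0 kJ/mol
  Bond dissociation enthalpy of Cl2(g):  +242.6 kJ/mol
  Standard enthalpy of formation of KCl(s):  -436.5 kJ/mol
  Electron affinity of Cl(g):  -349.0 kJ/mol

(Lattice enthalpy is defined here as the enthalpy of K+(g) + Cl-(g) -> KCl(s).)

ΔHf° = 1·ΔHsub + 1·(ΣIE) + 1/2·D(Cl2) + 1·EA + U
-436.5 = 1·(+89.0) + 1·(+418.8) + 1/2·(+242.6) + 1·(-349.0) + U
U = -436.5 − (+280.1) = -716.6 kJ/mol

U = -716.6 kJ/mol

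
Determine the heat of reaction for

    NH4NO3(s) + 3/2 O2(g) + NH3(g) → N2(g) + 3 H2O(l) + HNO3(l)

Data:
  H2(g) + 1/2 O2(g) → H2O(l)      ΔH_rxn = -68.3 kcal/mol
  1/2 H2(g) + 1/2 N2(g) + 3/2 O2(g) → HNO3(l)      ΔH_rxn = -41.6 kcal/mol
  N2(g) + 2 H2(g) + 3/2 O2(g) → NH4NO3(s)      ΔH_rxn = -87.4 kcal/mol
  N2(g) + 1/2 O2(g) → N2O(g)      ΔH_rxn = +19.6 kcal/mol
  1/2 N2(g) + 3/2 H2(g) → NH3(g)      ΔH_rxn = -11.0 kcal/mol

ΔH_rxn = -148.1 kcal/mol

equation 1 × 3: (3)·(-68.3) = -204.9 kcal/mol
equation 2 as written: -41.6 kcal/mol
equation 3 reversed: +87.4 kcal/mol
equation 4: not needed.
equation 5 reversed: +11.0 kcal/mol
Summing the manipulated equations, ΔH_rxn = (-204.9) + (-41.6) + (+87.4) + (+11.0) = -148.1 kcal/mol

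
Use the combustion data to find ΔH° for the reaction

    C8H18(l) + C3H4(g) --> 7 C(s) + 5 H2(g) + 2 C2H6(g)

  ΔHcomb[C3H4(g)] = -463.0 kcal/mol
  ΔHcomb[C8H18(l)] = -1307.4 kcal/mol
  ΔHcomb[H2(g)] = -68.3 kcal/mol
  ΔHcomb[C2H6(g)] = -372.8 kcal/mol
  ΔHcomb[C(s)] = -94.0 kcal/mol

With combustion enthalpies, reactants minus products:
= [1·(-1307.4) + 1·(-463.0)] − [7·(-94.0) + 5·(-68.3) + 2·(-372.8)]
= -25.3 kcal/mol

ΔH° = -25.3 kcal/mol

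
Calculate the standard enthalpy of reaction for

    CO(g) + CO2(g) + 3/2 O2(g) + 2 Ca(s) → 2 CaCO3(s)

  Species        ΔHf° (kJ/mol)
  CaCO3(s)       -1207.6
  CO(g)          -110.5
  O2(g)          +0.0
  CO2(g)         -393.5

ΔH° = -1911.2 kJ/mol

ΔH°rxn = Σ nΔHf°(products) − Σ nΔHf°(reactants).
Products: 2·(-1207.6) = -2415.2
Reactants: 1·(-110.5) + 1·(-393.5) + 3/2·(+0.0) + 2·(+0.0) = -504.0
ΔH° = (-2415.2) − (-504.0) = -1911.2 kJ/mol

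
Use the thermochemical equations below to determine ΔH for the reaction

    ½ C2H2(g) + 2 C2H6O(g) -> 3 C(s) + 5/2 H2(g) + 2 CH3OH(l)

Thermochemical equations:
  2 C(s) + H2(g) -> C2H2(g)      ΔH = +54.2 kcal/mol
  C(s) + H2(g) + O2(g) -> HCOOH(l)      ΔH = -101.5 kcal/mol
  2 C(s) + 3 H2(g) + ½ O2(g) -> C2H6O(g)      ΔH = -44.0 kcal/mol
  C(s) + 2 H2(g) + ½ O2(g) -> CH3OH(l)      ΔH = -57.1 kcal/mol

ΔH = -53.3 kcal/mol

equation 1 reversed and × 1/2: (-1/2)·(+54.2) = -27.1 kcal/mol
equation 2: not needed.
equation 3 reversed and × 2: (-2)·(-44.0) = +88.0 kcal/mol
equation 4 × 2: (2)·(-57.1) = -114.2 kcal/mol
ΔH = (-1/2)·(+54.2) + (-2)·(-44.0) + (2)·(-57.1) = -53.3 kcal/mol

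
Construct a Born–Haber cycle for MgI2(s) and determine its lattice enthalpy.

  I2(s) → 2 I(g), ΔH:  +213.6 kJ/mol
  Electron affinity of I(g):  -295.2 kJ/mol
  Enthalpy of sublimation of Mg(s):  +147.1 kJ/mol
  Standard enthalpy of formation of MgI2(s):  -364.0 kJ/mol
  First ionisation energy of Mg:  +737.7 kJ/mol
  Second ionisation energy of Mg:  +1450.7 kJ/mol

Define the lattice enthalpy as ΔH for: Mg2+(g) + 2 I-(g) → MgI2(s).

U = -2322.7 kJ/mol

ΔHf° = 1·ΔHsub + 1·(ΣIE) + 1·D(I2) + 2·EA + U
-364.0 = 1·(+147.1) + 1·(+2188.4) + 1·(+213.6) + 2·(-295.2) + U
U = -364.0 − (+1958.7) = -2322.7 kJ/mol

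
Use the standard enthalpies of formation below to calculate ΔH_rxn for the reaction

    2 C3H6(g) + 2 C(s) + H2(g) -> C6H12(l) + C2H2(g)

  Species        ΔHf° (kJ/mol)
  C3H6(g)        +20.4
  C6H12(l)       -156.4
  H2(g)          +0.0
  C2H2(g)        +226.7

Products: 1·(-156.4) + 1·(+226.7) = +70.3
Reactants: 2·(+20.4) + 2·(+0.0) + 1·(+0.0) = +40.8
ΔH_rxn = (+70.3) − (+40.8) = 29.5 kJ/mol

ΔH_rxn = 29.5 kJ/mol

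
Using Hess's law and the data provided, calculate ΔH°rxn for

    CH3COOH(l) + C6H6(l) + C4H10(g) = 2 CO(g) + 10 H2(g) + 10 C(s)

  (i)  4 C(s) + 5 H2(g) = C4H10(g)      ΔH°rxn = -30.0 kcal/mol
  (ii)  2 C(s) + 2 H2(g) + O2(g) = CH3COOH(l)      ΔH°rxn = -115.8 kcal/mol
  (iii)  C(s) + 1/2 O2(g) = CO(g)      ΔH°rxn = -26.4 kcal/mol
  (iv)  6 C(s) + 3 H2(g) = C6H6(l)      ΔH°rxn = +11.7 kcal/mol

ΔH°rxn = 81.3 kcal/mol

(i) reversed (C4H10(g) must end up as a reactant): +30.0 kcal/mol
(ii) reversed (CH3COOH(l) must end up as a reactant): +115.8 kcal/mol
(iii) × 2 (scale by 2 for the 2 CO(g)): (2)·(-26.4) = -52.8 kcal/mol
(iv) reversed (reverse to put C6H6(l) on the reactant side): -11.7 kcal/mol
Combining the equations, ΔH°rxn = (-1)·(-30.0) + (-1)·(-115.8) + (2)·(-26.4) + (-1)·(+11.7) = 81.3 kcal/mol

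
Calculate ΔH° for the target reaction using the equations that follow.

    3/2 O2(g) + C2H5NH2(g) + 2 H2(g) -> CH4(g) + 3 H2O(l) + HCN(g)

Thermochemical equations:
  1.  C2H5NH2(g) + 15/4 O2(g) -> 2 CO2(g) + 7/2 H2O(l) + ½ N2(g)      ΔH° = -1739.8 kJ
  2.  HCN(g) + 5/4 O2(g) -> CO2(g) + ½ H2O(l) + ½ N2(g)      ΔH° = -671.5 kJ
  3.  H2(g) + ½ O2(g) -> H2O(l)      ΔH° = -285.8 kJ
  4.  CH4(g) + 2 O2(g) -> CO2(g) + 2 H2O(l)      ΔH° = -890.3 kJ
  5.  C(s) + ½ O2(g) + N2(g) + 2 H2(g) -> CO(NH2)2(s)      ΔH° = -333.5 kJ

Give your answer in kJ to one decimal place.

eq. 1 as written: -1739.8 kJ
eq. 2 reversed: +671.5 kJ
eq. 3 × 2: (2)·(-285.8) = -571.6 kJ
eq. 4 reversed: +890.3 kJ
eq. 5: not needed.
Since enthalpy is a state function, ΔH° = (-1739.8) + (+671.5) + (-571.6) + (+890.3) = -749.6 kJ

ΔH° = -749.6 kJ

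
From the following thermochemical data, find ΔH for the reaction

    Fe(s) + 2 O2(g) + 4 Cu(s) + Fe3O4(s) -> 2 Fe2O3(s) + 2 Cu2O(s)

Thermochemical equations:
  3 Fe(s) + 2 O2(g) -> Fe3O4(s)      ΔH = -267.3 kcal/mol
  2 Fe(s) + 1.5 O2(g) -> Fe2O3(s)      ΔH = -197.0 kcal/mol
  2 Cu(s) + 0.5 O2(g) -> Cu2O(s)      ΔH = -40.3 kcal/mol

ΔH = -207.3 kcal/mol

equation 1 reversed: +267.3 kcal/mol
equation 2 × 2: (2)·(-197.0) = -394.0 kcal/mol
equation 3 × 2: (2)·(-40.3) = -80.6 kcal/mol
ΔH = (+267.3) + (-394.0) + (-80.6) = -207.3 kcal/mol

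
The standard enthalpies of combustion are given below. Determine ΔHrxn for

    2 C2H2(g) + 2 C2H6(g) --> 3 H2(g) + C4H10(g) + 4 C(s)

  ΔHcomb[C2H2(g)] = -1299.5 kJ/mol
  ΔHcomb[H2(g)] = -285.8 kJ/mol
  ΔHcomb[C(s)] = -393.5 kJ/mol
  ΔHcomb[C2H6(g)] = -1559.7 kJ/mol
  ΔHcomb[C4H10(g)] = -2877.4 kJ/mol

ΔHrxn = -409.6 kJ/mol

Using ΔH = Σ nΔHc°(reactants) − Σ nΔHc°(products):
= [2·(-1299.5) + 2·(-1559.7)] − [3·(-285.8) + 1·(-2877.4) + 4·(-393.5)]
= -409.6 kJ/mol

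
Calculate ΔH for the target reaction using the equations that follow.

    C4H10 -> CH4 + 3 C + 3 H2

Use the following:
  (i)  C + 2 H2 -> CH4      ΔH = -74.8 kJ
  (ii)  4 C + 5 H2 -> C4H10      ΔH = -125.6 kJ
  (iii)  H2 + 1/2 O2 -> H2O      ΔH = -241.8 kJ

ΔH = 50.8 kJ

(i) as written: -74.8 kJ
(ii) reversed: +125.6 kJ
(iii): not needed.
Combining the equations, ΔH = (1)·(-74.8) + (-1)·(-125.6) = 50.8 kJ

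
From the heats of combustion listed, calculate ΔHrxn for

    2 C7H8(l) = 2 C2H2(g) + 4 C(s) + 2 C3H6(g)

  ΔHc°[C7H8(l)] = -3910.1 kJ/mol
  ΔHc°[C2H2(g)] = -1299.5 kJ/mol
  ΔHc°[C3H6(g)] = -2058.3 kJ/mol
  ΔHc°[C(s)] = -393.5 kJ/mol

With combustion enthalpies, reactants minus products:
= [2·(-3910.1)] − [2·(-1299.5) + 4·(-393.5) + 2·(-2058.3)]
= 469.4 kJ/mol

ΔHrxn = 469.4 kJ/mol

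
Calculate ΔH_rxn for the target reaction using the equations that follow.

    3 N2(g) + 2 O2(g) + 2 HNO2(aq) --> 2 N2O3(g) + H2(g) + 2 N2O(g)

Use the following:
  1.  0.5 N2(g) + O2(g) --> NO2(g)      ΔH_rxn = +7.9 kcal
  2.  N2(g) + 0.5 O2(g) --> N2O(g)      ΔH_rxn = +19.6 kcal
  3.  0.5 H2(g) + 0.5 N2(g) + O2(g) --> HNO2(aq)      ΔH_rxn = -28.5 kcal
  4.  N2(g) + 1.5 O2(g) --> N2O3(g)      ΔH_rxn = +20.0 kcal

ΔH_rxn = 136.2 kcal

eq. 1: not needed (NO2(g) appears nowhere else).
eq. 2 × 2 (×2 to match 2 N2O(g) in the target): (2)·(+19.6) = +39.2 kcal
eq. 3 reversed and × 2 (HNO2(aq) must end up as a reactant; ×2 to match 2 HNO2(aq) in the target): (-2)·(-28.5) = +57.0 kcal
eq. 4 × 2 (×2 to match 2 N2O3(g) in the target): (2)·(+20.0) = +40.0 kcal
ΔH_rxn = (2)·(+19.6) + (-2)·(-28.5) + (2)·(+20.0) = 136.2 kcal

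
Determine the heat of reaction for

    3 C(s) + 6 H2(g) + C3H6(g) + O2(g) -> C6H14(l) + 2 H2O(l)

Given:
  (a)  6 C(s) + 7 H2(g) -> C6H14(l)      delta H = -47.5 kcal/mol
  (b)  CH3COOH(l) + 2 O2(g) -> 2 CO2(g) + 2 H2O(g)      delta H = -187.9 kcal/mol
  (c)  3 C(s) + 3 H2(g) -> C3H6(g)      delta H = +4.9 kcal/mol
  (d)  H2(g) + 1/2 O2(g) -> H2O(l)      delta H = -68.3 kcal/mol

delta H = -189.0 kcal/mol

(a) as written (C6H14(l) already on the product side): -47.5 kcal/mol
(b): not needed (CH3COOH(l) appears nowhere else).
(c) reversed (reverse to put C3H6(g) on the reactant side): -4.9 kcal/mol
(d) × 2 (×2 to match 2 H2O(l) in the target): (2)·(-68.3) = -136.6 kcal/mol
delta H = (-47.5) + (-4.9) + (-136.6) = -189.0 kcal/mol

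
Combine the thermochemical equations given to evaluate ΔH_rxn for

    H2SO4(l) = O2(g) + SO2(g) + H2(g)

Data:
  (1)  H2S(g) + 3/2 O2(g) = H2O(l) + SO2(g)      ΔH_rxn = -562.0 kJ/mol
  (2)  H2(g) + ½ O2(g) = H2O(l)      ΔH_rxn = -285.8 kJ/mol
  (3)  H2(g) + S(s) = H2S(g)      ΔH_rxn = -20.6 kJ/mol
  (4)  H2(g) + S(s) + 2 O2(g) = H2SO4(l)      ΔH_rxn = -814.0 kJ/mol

ΔH_rxn = 517.2 kJ/mol

(1) as written (SO2(g) already on the product side): -562.0 kJ/mol
(2) reversed: +285.8 kJ/mol
(3) as written: -20.6 kJ/mol
(4) reversed (reverse to put H2SO4(l) on the reactant side): +814.0 kJ/mol
Combining the equations, ΔH_rxn = (1)·(-562.0) + (-1)·(-285.8) + (1)·(-20.6) + (-1)·(-814.0) = 517.2 kJ/mol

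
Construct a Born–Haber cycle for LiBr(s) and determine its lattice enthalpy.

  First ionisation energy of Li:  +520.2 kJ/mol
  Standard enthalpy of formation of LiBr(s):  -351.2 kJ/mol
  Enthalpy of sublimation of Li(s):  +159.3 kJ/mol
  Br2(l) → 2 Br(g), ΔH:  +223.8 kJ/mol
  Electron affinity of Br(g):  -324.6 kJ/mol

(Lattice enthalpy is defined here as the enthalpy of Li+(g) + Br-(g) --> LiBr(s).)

U = -818.0 kJ/mol

ΔHf° = 1·ΔHsub + 1·(ΣIE) + 1/2·D(Br2) + 1·EA + U
-351.2 = 1·(+159.3) + 1·(+520.2) + 1/2·(+223.8) + 1·(-324.6) + U
U = -351.2 − (+466.8) = -818.0 kJ/mol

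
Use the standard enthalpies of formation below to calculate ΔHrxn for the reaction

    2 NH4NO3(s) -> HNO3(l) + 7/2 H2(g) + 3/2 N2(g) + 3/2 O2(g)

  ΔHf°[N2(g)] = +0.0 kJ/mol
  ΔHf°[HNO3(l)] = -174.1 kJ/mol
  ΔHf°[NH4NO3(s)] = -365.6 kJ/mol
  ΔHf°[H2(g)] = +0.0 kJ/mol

ΔH°rxn = Σ nΔHf°(products) − Σ nΔHf°(reactants).
Products: 1·(-174.1) + 7/2·(+0.0) + 3/2·(+0.0) + 3/2·(+0.0) = -174.1
Reactants: 2·(-365.6) = -731.2
ΔHrxn = (-174.1) − (-731.2) = 557.1 kJ/mol

ΔHrxn = 557.1 kJ/mol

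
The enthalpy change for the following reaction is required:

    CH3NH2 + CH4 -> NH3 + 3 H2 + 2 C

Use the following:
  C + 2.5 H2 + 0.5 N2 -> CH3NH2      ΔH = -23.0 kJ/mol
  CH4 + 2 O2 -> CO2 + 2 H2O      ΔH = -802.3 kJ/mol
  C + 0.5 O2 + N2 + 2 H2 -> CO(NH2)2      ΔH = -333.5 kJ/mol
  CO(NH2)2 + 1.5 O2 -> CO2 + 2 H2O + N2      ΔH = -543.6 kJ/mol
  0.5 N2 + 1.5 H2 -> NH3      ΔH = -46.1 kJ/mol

equation 1 reversed (CH3NH2 must end up as a reactant): +23.0 kJ/mol
equation 2 as written (CH4 already on the reactant side): -802.3 kJ/mol
equation 3 reversed: +333.5 kJ/mol
equation 4 reversed: +543.6 kJ/mol
equation 5 as written (NH3 already on the product side): -46.1 kJ/mol
Combining the equations, ΔH = (+23.0) + (-802.3) + (+333.5) + (+543.6) + (-46.1) = 51.7 kJ/mol

ΔH = 51.7 kJ/mol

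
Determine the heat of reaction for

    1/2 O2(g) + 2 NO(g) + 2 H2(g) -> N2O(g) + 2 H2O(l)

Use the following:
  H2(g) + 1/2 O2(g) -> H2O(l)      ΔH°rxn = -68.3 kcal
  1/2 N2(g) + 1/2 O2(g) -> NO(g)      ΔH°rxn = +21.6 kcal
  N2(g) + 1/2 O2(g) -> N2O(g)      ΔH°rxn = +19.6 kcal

ΔH°rxn = -160.2 kcal

equation 1 × 2 (×2 to match 2 H2O(l) in the target): (2)·(-68.3) = -136.6 kcal
equation 2 reversed and × 2 (reverse to put NO(g) on the reactant side; scale by 2 for the 2 NO(g)): (-2)·(+21.6) = -43.2 kcal
equation 3 as written (N2O(g) already on the product side): +19.6 kcal
Since enthalpy is a state function, ΔH°rxn = (2)·(-68.3) + (-2)·(+21.6) + (1)·(+19.6) = -160.2 kcal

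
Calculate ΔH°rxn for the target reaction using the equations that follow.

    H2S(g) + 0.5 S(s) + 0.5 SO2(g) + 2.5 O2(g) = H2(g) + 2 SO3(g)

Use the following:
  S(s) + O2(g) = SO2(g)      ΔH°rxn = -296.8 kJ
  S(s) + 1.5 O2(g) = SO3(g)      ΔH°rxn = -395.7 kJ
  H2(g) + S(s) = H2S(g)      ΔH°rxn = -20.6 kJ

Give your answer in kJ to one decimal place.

equation 1 reversed and × 1/2: (-1/2)·(-296.8) = +148.4 kJ
equation 2 × 2: (2)·(-395.7) = -791.4 kJ
equation 3 reversed: +20.6 kJ
ΔH°rxn = (+148.4) + (-791.4) + (+20.6) = -622.4 kJ

ΔH°rxn = -622.4 kJ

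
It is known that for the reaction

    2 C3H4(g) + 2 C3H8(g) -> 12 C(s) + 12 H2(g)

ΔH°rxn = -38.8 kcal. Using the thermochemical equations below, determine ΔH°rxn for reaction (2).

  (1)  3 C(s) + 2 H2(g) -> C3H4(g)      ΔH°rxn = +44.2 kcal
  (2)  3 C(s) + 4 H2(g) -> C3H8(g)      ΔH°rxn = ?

ΔH°rxn = -24.8 kcal

(1) reversed and × 2 (C3H4(g) must end up as a reactant; scale by 2 for the 2 C3H4(g)): (-2)·(+44.2) = -88.4 kcal
(2) reversed and × 2 (reverse to put C3H8(g) on the reactant side; ×2 to match 2 C3H8(g) in the target): contributes −2·x
-38.8 = (-88.4) − 2·x
x = (-38.8 − (-88.4)) / (-2) = -24.8 kcal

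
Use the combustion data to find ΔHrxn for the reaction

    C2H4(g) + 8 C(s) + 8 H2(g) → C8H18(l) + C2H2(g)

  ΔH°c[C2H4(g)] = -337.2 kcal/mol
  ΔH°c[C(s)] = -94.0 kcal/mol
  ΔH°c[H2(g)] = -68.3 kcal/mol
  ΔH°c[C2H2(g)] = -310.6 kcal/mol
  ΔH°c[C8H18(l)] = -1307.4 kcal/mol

ΔHrxn = -17.6 kcal/mol

Using ΔH = Σ nΔHc°(reactants) − Σ nΔHc°(products):
= [1·(-337.2) + 8·(-94.0) + 8·(-68.3)] − [1·(-1307.4) + 1·(-310.6)]
= -17.6 kcal/mol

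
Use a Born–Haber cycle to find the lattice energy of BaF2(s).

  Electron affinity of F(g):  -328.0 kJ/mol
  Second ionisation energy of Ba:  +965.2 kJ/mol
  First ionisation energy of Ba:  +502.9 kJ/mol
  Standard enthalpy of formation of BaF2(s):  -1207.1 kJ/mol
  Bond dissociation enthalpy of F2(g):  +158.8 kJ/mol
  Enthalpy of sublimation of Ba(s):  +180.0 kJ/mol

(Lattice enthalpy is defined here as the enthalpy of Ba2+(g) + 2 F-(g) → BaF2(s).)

U = -2358.0 kJ/mol

ΔHf° = 1·ΔHsub + 1·(ΣIE) + 1·D(F2) + 2·EA + U
-1207.1 = 1·(+180.0) + 1·(+1468.1) + 1·(+158.8) + 2·(-328.0) + U
U = -1207.1 − (+1150.9) = -2358.0 kJ/mol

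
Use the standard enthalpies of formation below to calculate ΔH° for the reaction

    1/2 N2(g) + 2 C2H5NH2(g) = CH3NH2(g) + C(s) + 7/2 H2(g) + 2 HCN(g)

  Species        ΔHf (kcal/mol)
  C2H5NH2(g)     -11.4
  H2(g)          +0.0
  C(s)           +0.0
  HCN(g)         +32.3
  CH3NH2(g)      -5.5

Products: 1·(-5.5) + 1·(+0.0) + 7/2·(+0.0) + 2·(+32.3) = +59.1
Reactants: 1/2·(+0.0) + 2·(-11.4) = -22.8
ΔH° = (+59.1) − (-22.8) = 81.9 kcal/mol

ΔH° = 81.9 kcal/mol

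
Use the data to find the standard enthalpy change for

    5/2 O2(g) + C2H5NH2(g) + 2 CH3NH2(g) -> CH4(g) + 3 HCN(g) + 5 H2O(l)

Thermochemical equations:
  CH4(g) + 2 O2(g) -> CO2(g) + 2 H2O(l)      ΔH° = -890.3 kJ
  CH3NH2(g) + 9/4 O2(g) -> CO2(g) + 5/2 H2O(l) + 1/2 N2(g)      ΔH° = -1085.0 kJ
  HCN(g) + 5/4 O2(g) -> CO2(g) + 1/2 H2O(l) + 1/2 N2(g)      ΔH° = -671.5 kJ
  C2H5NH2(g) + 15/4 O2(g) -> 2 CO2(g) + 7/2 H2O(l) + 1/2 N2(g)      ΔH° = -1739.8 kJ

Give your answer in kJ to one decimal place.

ΔH° = -1005.0 kJ

equation 1 reversed (reverse to put CH4(g) on the product side): +890.3 kJ
equation 2 × 2 (×2 to match 2 CH3NH2(g) in the target): (2)·(-1085.0) = -2170.0 kJ
equation 3 reversed and × 3 (HCN(g) must end up as a product; ×3 to match 3 HCN(g) in the target): (-3)·(-671.5) = +2014.5 kJ
equation 4 as written (C2H5NH2(g) already on the reactant side): -1739.8 kJ
Summing the manipulated equations, ΔH° = (-1)·(-890.3) + (2)·(-1085.0) + (-3)·(-671.5) + (1)·(-1739.8) = -1005.0 kJ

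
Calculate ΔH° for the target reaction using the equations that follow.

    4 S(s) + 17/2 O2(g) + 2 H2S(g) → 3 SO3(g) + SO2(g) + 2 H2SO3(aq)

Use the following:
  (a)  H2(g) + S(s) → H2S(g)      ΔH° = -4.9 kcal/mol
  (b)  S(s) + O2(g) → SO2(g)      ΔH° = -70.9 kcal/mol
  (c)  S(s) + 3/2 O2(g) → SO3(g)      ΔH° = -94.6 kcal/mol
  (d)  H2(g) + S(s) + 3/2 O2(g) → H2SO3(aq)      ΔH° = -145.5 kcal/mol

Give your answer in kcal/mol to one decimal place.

(a) reversed and × 2: (-2)·(-4.9) = +9.8 kcal/mol
(b) as written: -70.9 kcal/mol
(c) × 3: (3)·(-94.6) = -283.8 kcal/mol
(d) × 2: (2)·(-145.5) = -291.0 kcal/mol
By Hess's law, ΔH° = (+9.8) + (-70.9) + (-283.8) + (-291.0) = -635.9 kcal/mol

ΔH° = -635.9 kcal/mol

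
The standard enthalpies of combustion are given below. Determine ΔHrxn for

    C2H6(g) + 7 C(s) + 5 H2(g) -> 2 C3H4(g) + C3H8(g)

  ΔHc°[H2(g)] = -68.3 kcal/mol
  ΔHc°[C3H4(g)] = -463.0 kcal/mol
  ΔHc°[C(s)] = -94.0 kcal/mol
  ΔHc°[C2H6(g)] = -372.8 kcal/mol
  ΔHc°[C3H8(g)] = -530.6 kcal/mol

ΔHrxn = 84.3 kcal/mol

Using ΔH = Σ nΔHc°(reactants) − Σ nΔHc°(products):
= [1·(-372.8) + 7·(-94.0) + 5·(-68.3)] − [2·(-463.0) + 1·(-530.6)]
= 84.3 kcal/mol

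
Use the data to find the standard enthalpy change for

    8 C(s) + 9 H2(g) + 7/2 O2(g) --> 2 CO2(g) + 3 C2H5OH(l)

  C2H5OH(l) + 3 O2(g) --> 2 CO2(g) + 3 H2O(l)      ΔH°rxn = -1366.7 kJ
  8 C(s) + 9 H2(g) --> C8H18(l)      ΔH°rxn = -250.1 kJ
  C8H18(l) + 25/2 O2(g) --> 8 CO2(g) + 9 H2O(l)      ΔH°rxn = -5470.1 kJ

equation 1 reversed and × 3: (-3)·(-1366.7) = +4100.1 kJ
equation 2 as written: -250.1 kJ
equation 3 as written: -5470.1 kJ
ΔH°rxn = (+4100.1) + (-250.1) + (-5470.1) = -1620.1 kJ

ΔH°rxn = -1620.1 kJ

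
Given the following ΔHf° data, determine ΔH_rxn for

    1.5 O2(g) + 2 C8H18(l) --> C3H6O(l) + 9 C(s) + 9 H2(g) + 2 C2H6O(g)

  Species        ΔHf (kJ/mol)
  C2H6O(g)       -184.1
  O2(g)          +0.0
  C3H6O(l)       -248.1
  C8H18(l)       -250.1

ΔH_rxn = -116.1 kJ/mol

Products: 1·(-248.1) + 9·(+0.0) + 9·(+0.0) + 2·(-184.1) = -616.3
Reactants: 3/2·(+0.0) + 2·(-250.1) = -500.2
ΔH_rxn = (-616.3) − (-500.2) = -116.1 kJ/mol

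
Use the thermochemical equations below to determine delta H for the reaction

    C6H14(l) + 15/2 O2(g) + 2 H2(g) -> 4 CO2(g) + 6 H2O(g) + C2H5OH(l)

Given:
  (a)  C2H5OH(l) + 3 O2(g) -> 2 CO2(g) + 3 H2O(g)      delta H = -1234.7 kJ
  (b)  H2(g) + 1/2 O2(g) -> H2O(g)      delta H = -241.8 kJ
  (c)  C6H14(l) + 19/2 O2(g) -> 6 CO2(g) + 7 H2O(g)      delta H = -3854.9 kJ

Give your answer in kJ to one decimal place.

(a) reversed: +1234.7 kJ
(b) × 2: (2)·(-241.8) = -483.6 kJ
(c) as written: -3854.9 kJ
delta H = (-1)·(-1234.7) + (2)·(-241.8) + (1)·(-3854.9) = -3103.8 kJ

delta H = -3103.8 kJ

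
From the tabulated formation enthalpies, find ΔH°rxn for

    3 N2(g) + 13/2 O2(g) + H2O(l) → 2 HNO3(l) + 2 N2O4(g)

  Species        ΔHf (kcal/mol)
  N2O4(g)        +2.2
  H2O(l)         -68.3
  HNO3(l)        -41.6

ΔH°rxn = -10.5 kcal/mol

Products: 2·(-41.6) + 2·(+2.2) = -78.8
Reactants: 3·(+0.0) + 13/2·(+0.0) + 1·(-68.3) = -68.3
ΔH°rxn = (-78.8) − (-68.3) = -10.5 kcal/mol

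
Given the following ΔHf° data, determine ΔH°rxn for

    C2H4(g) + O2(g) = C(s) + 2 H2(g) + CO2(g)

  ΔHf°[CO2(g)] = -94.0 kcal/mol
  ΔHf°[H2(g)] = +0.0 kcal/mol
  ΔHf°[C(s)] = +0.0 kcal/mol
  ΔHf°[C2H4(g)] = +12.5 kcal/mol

ΔH°rxn = -106.5 kcal/mol

Products: 1·(+0.0) + 2·(+0.0) + 1·(-94.0) = -94.0
Reactants: 1·(+12.5) + 1·(+0.0) = +12.5
ΔH°rxn = (-94.0) − (+12.5) = -106.5 kcal/mol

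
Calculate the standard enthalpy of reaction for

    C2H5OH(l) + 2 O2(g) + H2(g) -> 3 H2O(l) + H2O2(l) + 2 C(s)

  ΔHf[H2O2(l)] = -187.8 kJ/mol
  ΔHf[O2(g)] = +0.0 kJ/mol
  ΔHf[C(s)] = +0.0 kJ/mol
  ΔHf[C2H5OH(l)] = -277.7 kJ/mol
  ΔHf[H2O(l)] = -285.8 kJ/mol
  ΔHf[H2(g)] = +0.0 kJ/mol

Products: 3·(-285.8) + 1·(-187.8) + 2·(+0.0) = -1045.2
Reactants: 1·(-277.7) + 2·(+0.0) + 1·(+0.0) = -277.7
ΔHrxn = (-1045.2) − (-277.7) = -767.5 kJ/mol

ΔHrxn = -767.5 kJ/mol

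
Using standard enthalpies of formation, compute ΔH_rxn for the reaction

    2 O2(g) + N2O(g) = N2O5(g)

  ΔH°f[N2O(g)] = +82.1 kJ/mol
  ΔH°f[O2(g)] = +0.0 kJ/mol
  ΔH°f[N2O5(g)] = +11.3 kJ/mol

ΔH_rxn = -70.8 kJ/mol

Products: 1·(+11.3) = +11.3
Reactants: 2·(+0.0) + 1·(+82.1) = +82.1
ΔH_rxn = (+11.3) − (+82.1) = -70.8 kJ/mol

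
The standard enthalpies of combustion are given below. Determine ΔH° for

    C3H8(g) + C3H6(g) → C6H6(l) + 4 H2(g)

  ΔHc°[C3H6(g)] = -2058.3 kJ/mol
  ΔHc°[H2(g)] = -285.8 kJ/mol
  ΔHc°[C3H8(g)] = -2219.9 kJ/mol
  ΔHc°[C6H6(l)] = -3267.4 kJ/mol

ΔH° = 132.4 kJ/mol

Using ΔH = Σ nΔHc°(reactants) − Σ nΔHc°(products):
= [1·(-2219.9) + 1·(-2058.3)] − [1·(-3267.4) + 4·(-285.8)]
= 132.4 kJ/mol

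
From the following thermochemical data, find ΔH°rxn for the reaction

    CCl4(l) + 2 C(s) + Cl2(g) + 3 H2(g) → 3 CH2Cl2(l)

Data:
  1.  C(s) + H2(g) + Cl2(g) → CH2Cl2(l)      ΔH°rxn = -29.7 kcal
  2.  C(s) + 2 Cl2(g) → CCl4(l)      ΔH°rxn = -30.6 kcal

eq. 1 × 3: (3)·(-29.7) = -89.1 kcal
eq. 2 reversed: +30.6 kcal
Summing the manipulated equations, ΔH°rxn = (-89.1) + (+30.6) = -58.5 kcal

ΔH°rxn = -58.5 kcal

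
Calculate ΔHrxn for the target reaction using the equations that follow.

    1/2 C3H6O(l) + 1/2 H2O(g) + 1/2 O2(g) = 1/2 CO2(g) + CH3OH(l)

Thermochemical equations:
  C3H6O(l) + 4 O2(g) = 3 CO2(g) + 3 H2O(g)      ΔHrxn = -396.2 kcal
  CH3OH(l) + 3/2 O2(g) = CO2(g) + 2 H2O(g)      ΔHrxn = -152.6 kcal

ΔHrxn = -45.5 kcal

equation 1 × 1/2 (scale by 1/2 for the 1/2 C3H6O(l)): (1/2)·(-396.2) = -198.1 kcal
equation 2 reversed (reverse to put CH3OH(l) on the product side): +152.6 kcal
Since enthalpy is a state function, ΔHrxn = (-198.1) + (+152.6) = -45.5 kcal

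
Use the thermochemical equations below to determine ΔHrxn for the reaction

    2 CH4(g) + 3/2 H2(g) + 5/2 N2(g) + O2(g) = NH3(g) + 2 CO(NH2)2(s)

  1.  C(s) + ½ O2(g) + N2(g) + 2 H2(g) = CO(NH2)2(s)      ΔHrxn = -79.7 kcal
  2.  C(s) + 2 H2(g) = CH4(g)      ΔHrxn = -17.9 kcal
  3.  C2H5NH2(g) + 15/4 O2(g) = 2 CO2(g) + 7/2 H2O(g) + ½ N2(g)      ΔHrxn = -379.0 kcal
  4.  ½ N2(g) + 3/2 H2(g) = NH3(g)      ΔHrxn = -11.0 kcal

eq. 1 × 2 (×2 to match 2 CO(NH2)2(s) in the target): (2)·(-79.7) = -159.4 kcal
eq. 2 reversed and × 2 (CH4(g) must end up as a reactant; ×2 to match 2 CH4(g) in the target): (-2)·(-17.9) = +35.8 kcal
eq. 3: not needed (C2H5NH2(g) appears nowhere else).
eq. 4 as written (NH3(g) already on the product side): -11.0 kcal
By Hess's law, ΔHrxn = (-159.4) + (+35.8) + (-11.0) = -134.6 kcal

ΔHrxn = -134.6 kcal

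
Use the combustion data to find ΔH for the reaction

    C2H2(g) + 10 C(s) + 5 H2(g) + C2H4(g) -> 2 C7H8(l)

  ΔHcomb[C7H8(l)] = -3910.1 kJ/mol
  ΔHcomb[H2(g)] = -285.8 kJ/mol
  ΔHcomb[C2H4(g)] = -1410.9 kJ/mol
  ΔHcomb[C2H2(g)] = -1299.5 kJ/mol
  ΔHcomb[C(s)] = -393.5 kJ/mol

With combustion enthalpies, reactants minus products:
= [1·(-1299.5) + 10·(-393.5) + 5·(-285.8) + 1·(-1410.9)] − [2·(-3910.1)]
= -254.2 kJ/mol

ΔH = -254.2 kJ/mol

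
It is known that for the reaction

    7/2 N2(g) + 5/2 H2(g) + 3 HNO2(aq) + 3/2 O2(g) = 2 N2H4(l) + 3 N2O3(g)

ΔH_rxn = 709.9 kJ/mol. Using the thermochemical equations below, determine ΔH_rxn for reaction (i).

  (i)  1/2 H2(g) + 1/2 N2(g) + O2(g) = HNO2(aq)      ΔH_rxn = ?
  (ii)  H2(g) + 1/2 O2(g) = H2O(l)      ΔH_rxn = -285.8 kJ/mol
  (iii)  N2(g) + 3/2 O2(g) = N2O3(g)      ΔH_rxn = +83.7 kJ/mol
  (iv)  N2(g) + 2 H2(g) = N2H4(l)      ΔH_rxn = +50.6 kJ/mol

(i) reversed and × 3 (reverse to put HNO2(aq) on the reactant side; ×3 to match 3 HNO2(aq) in the target): contributes −3·x
(ii): not needed (H2O(l) appears nowhere else).
(iii) × 3 (scale by 3 for the 3 N2O3(g)): (3)·(+83.7) = +251.1 kJ/mol
(iv) × 2 (×2 to match 2 N2H4(l) in the target): (2)·(+50.6) = +101.2 kJ/mol
+709.9 = (+251.1) + (+101.2) − 3·x
x = (+709.9 − (+352.3)) / (-3) = -119.2 kJ/mol

ΔH_rxn = -119.2 kJ/mol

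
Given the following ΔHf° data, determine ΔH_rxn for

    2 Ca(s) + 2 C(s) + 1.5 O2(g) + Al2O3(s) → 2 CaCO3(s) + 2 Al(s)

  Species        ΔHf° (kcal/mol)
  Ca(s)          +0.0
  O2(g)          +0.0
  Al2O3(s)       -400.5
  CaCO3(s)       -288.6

ΔH°rxn = Σ nΔHf°(products) − Σ nΔHf°(reactants).
Products: 2·(-288.6) + 2·(+0.0) = -577.2
Reactants: 2·(+0.0) + 2·(+0.0) + 3/2·(+0.0) + 1·(-400.5) = -400.5
ΔH_rxn = (-577.2) − (-400.5) = -176.7 kcal/mol

ΔH_rxn = -176.7 kcal/mol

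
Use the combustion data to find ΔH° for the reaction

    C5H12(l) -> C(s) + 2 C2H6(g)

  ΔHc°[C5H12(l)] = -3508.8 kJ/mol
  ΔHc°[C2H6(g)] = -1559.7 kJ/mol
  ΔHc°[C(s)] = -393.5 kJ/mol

With combustion enthalpies, reactants minus products:
= [1·(-3508.8)] − [1·(-393.5) + 2·(-1559.7)]
= 4.1 kJ/mol

ΔH° = 4.1 kJ/mol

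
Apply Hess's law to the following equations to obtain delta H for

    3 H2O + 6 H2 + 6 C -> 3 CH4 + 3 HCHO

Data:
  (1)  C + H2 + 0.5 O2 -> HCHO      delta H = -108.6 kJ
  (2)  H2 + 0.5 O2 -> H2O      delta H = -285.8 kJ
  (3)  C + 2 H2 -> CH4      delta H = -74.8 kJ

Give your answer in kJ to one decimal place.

(1) × 3 (×3 to match 3 HCHO in the target): (3)·(-108.6) = -325.8 kJ
(2) reversed and × 3 (reverse to put H2O on the reactant side; scale by 3 for the 3 H2O): (-3)·(-285.8) = +857.4 kJ
(3) × 3 (×3 to match 3 CH4 in the target): (3)·(-74.8) = -224.4 kJ
By Hess's law, delta H = (-325.8) + (+857.4) + (-224.4) = 307.2 kJ

delta H = 307.2 kJ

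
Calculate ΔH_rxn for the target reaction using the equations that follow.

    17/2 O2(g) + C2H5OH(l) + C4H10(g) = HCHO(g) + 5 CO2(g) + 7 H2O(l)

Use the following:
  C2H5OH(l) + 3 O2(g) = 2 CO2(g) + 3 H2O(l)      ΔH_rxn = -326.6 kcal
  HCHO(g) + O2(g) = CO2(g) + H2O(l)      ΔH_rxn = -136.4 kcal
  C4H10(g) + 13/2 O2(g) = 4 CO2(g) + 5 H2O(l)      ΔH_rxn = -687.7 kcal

equation 1 as written: -326.6 kcal
equation 2 reversed: +136.4 kcal
equation 3 as written: -687.7 kcal
Summing the manipulated equations, ΔH_rxn = (1)·(-326.6) + (-1)·(-136.4) + (1)·(-687.7) = -877.9 kcal

ΔH_rxn = -877.9 kcal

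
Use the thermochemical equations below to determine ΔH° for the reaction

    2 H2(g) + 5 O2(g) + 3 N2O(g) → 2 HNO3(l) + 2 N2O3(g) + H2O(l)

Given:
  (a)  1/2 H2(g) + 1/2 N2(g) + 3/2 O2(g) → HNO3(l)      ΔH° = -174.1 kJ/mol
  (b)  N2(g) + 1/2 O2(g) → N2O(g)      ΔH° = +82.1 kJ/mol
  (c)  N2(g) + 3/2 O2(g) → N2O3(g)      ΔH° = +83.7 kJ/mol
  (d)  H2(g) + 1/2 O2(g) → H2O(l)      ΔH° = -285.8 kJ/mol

ΔH° = -712.9 kJ/mol

(a) × 2: (2)·(-174.1) = -348.2 kJ/mol
(b) reversed and × 3: (-3)·(+82.1) = -246.3 kJ/mol
(c) × 2: (2)·(+83.7) = +167.4 kJ/mol
(d) as written: -285.8 kJ/mol
ΔH° = (-348.2) + (-246.3) + (+167.4) + (-285.8) = -712.9 kJ/mol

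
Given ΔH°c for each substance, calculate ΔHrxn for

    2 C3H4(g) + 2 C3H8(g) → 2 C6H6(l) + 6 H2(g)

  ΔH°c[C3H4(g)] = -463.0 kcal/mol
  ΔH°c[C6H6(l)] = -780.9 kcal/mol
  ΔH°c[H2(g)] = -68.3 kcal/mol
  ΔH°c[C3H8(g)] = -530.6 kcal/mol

With combustion enthalpies, reactants minus products:
= [2·(-463.0) + 2·(-530.6)] − [2·(-780.9) + 6·(-68.3)]
= -15.6 kcal/mol

ΔHrxn = -15.6 kcal/mol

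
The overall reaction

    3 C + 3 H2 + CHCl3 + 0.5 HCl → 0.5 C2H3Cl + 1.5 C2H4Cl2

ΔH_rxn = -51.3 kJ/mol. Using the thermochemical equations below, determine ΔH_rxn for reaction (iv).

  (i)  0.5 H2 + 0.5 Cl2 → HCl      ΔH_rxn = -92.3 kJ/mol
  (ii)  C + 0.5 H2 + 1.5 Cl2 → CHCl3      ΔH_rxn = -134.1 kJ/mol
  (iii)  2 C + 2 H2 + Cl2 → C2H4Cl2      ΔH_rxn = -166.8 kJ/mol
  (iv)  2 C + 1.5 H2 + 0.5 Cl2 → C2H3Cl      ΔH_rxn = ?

(i) reversed and × 1/2 (reverse to put HCl on the reactant side; ×1/2 to match 1/2 HCl in the target): (-1/2)·(-92.3) = +46.15 kJ/mol
(ii) reversed (reverse to put CHCl3 on the reactant side): +134.1 kJ/mol
(iii) × 3/2 (scale by 3/2 for the 3/2 C2H4Cl2): (3/2)·(-166.8) = -250.2 kJ/mol
(iv) × 1/2 (×1/2 to match 1/2 C2H3Cl in the target): contributes 1/2·x
-51.3 = (+46.15) + (+134.1) + (-250.2) + 1/2·x
x = (-51.3 − (-69.95)) / (1/2) = 37.3 kJ/mol

ΔH_rxn = 37.3 kJ/mol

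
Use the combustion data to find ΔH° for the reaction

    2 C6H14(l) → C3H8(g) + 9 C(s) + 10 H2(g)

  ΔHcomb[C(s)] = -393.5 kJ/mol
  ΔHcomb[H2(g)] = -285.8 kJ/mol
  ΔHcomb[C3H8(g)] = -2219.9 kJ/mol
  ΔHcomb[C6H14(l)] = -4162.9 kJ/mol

With combustion enthalpies, reactants minus products:
= [2·(-4162.9)] − [1·(-2219.9) + 9·(-393.5) + 10·(-285.8)]
= 293.6 kJ/mol

ΔH° = 293.6 kJ/mol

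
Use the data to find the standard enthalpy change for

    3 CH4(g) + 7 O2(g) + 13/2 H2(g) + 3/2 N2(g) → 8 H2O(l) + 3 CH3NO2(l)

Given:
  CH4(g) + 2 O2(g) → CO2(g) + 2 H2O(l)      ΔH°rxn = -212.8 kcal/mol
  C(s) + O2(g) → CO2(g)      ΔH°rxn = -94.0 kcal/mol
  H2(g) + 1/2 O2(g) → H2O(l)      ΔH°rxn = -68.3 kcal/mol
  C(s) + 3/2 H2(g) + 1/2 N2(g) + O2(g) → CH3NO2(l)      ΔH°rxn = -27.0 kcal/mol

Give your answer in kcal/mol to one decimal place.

equation 1 × 3: (3)·(-212.8) = -638.4 kcal/mol
equation 2 reversed and × 3: (-3)·(-94.0) = +282.0 kcal/mol
equation 3 × 2: (2)·(-68.3) = -136.6 kcal/mol
equation 4 × 3: (3)·(-27.0) = -81.0 kcal/mol
ΔH°rxn = (3)·(-212.8) + (-3)·(-94.0) + (2)·(-68.3) + (3)·(-27.0) = -574.0 kcal/mol

ΔH°rxn = -574.0 kcal/mol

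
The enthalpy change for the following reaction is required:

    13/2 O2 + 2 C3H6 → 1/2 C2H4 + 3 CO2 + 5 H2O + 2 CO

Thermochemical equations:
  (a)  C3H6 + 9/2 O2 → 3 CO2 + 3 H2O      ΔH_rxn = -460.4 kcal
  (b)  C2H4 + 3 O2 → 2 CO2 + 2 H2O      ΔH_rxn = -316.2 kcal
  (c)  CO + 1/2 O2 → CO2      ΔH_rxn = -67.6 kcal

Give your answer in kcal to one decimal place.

ΔH_rxn = -627.5 kcal

(a) × 2 (scale by 2 for the 2 C3H6): (2)·(-460.4) = -920.8 kcal
(b) reversed and × 1/2 (C2H4 must end up as a product; ×1/2 to match 1/2 C2H4 in the target): (-1/2)·(-316.2) = +158.1 kcal
(c) reversed and × 2 (reverse to put CO on the product side; scale by 2 for the 2 CO): (-2)·(-67.6) = +135.2 kcal
ΔH_rxn = (-920.8) + (+158.1) + (+135.2) = -627.5 kcal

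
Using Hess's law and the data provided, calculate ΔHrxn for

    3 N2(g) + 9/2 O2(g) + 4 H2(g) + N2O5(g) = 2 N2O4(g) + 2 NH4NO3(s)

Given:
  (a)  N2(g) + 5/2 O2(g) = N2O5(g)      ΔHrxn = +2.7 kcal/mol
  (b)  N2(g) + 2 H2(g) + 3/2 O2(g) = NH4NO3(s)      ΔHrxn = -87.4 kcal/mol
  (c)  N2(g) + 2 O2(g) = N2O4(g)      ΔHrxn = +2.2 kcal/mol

(a) reversed (N2O5(g) must end up as a reactant): -2.7 kcal/mol
(b) × 2 (×2 to match 2 NH4NO3(s) in the target): (2)·(-87.4) = -174.8 kcal/mol
(c) × 2 (×2 to match 2 N2O4(g) in the target): (2)·(+2.2) = +4.4 kcal/mol
ΔHrxn = (-1)·(+2.7) + (2)·(-87.4) + (2)·(+2.2) = -173.1 kcal/mol

ΔHrxn = -173.1 kcal/mol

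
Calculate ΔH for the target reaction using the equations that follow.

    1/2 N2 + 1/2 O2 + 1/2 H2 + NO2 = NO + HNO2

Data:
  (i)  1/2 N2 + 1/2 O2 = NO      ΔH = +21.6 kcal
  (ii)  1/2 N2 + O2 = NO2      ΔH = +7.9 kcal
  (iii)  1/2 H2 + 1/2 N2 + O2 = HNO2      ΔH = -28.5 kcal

(i) as written (NO already on the product side): +21.6 kcal
(ii) reversed (reverse to put NO2 on the reactant side): -7.9 kcal
(iii) as written (HNO2 already on the product side): -28.5 kcal
By Hess's law, ΔH = (+21.6) + (-7.9) + (-28.5) = -14.8 kcal

ΔH = -14.8 kcal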